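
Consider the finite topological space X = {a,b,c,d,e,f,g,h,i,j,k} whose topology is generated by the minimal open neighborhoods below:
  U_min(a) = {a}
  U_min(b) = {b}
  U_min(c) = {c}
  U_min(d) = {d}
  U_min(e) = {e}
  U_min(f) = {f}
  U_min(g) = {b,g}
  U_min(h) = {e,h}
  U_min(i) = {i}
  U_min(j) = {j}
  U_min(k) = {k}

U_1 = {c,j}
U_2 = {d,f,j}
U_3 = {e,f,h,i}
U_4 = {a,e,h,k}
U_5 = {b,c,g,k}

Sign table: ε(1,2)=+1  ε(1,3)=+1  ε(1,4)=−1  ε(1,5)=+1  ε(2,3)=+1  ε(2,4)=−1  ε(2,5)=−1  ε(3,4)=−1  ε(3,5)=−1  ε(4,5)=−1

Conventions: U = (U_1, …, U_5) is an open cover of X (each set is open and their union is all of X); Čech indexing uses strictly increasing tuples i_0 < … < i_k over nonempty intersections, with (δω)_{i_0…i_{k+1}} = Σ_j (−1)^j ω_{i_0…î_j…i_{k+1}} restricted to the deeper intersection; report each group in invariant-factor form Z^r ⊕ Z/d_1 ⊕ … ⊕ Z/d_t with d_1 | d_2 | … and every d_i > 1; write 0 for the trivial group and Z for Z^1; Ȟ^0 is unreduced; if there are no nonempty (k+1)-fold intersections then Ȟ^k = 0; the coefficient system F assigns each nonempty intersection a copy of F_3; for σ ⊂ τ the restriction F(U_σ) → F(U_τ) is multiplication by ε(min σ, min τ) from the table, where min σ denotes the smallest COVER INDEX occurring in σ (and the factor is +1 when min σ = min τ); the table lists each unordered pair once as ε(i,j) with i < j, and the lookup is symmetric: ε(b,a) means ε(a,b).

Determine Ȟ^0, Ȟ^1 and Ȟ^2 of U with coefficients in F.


intersection data:
  U12={j} U15={c} U23={f} U34={e,h} U45={k}
C dims 5,5; δ0: rk_F3 4
Ȟ^0 = (5 − 4) − 0 = 1, so Ȟ^0 ≅ Z/3
Ȟ^1 = (5 − 0) − 4 = 1, so Ȟ^1 ≅ Z/3
Ȟ^2 = (0 − 0) − 0 = 0, so Ȟ^2 ≅ 0

Ȟ^0 ≅ Z/3, Ȟ^1 ≅ Z/3, Ȟ^2 ≅ 0


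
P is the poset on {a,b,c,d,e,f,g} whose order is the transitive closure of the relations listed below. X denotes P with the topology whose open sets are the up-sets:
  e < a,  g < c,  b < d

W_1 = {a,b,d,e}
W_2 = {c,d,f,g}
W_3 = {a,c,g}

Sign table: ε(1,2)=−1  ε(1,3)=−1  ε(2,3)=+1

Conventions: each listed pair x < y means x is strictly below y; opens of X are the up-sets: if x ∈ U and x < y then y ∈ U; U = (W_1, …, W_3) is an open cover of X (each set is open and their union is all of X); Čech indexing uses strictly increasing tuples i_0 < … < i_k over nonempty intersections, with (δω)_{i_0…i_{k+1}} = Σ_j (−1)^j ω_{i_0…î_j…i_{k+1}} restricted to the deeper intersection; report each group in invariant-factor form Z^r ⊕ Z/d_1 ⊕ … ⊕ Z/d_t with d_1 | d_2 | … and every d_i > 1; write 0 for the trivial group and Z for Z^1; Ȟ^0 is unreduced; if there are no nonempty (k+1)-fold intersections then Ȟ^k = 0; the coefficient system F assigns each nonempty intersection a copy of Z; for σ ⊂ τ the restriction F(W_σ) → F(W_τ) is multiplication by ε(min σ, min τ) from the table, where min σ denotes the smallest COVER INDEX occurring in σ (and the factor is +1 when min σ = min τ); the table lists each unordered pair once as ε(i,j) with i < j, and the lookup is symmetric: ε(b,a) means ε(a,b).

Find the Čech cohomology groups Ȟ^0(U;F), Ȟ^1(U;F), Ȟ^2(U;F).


Ȟ^0(U;F) ≅ Z, Ȟ^1(U;F) ≅ Z, Ȟ^2(U;F) ≅ 0

nonempty intersections:
  W12={d} W13={a} W23={c,g}
C dims 3,3; δ0: rk 2, SNF 1^2
Ȟ^0: (3−2)−0=1 ⇒ Z
Ȟ^1: (3−0)−2=1 ⇒ Z
Ȟ^2: (0−0)−0=0 ⇒ 0


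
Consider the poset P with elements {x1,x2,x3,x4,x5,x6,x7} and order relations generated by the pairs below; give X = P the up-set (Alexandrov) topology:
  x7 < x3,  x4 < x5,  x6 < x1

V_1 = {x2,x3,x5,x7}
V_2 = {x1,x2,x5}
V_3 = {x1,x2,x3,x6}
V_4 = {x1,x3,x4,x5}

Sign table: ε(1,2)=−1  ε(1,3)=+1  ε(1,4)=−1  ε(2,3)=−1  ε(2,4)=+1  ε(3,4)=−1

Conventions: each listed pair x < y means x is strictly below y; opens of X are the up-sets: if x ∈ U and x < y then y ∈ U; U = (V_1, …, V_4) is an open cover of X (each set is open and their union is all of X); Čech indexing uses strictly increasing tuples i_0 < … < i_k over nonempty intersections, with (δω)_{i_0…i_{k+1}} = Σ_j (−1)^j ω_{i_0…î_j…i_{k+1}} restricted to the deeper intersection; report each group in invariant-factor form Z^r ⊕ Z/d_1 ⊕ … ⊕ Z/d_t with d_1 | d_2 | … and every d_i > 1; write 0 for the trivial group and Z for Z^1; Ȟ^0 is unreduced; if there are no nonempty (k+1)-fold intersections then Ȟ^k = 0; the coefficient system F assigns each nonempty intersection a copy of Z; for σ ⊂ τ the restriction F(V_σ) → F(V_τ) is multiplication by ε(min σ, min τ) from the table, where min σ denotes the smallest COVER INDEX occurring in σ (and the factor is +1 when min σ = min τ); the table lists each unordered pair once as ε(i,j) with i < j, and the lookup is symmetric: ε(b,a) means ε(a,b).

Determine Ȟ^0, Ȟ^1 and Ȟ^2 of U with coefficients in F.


Ȟ^0(U;F) ≅ Z; Ȟ^1(U;F) ≅ 0; Ȟ^2(U;F) ≅ Z

nonempty intersections:
  V12={x2,x5} V13={x2,x3} V14={x3,x5} V23={x1,x2} V24={x1,x5} V34={x1,x3}
  V123={x2} V124={x5} V134={x3} V234={x1}
C dims 4,6,4; δ0: rk 3, SNF 1^3; δ1: rk 3, SNF 1^3
Ȟ^0: (4−3)−0=1 ⇒ Z
Ȟ^1: (6−3)−3=0 ⇒ 0
Ȟ^2: (4−0)−3=1 ⇒ Z


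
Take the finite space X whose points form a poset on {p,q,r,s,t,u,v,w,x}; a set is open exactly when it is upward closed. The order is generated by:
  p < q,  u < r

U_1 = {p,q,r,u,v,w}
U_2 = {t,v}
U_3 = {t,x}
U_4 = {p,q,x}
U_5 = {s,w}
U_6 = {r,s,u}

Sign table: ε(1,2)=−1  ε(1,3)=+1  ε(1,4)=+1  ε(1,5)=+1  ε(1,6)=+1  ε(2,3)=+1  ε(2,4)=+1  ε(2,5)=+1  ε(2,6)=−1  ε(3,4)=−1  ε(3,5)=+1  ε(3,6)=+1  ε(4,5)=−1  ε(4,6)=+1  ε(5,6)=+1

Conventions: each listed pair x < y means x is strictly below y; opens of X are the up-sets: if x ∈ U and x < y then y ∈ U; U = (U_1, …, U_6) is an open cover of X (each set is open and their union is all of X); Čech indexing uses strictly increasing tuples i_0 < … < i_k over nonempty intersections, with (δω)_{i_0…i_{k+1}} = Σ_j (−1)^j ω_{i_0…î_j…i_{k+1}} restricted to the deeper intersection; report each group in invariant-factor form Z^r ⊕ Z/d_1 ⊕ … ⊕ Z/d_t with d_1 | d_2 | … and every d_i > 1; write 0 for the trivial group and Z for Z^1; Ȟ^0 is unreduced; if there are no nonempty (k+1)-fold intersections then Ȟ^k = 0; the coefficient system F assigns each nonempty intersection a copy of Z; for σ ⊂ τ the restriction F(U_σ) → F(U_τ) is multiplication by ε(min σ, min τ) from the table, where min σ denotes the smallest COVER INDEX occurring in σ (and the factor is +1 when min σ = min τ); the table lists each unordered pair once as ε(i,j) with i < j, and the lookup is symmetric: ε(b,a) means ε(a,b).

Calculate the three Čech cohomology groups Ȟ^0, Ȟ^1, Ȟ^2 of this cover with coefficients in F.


nonempty overlaps:
  U12={v} U14={p,q} U15={w} U16={r,u} U23={t} U34={x} U56={s}
C dims 6,7; δ0: rk 5, SNF 1^5
degree 0: 6−5−0 = 1 → Ȟ^0 ≅ Z
degree 1: 7−0−5 = 2 → Ȟ^1 ≅ Z^2
degree 2: 0−0−0 = 0 → Ȟ^2 ≅ 0

Ȟ^0 = Z,  Ȟ^1 = Z^2,  Ȟ^2 = 0


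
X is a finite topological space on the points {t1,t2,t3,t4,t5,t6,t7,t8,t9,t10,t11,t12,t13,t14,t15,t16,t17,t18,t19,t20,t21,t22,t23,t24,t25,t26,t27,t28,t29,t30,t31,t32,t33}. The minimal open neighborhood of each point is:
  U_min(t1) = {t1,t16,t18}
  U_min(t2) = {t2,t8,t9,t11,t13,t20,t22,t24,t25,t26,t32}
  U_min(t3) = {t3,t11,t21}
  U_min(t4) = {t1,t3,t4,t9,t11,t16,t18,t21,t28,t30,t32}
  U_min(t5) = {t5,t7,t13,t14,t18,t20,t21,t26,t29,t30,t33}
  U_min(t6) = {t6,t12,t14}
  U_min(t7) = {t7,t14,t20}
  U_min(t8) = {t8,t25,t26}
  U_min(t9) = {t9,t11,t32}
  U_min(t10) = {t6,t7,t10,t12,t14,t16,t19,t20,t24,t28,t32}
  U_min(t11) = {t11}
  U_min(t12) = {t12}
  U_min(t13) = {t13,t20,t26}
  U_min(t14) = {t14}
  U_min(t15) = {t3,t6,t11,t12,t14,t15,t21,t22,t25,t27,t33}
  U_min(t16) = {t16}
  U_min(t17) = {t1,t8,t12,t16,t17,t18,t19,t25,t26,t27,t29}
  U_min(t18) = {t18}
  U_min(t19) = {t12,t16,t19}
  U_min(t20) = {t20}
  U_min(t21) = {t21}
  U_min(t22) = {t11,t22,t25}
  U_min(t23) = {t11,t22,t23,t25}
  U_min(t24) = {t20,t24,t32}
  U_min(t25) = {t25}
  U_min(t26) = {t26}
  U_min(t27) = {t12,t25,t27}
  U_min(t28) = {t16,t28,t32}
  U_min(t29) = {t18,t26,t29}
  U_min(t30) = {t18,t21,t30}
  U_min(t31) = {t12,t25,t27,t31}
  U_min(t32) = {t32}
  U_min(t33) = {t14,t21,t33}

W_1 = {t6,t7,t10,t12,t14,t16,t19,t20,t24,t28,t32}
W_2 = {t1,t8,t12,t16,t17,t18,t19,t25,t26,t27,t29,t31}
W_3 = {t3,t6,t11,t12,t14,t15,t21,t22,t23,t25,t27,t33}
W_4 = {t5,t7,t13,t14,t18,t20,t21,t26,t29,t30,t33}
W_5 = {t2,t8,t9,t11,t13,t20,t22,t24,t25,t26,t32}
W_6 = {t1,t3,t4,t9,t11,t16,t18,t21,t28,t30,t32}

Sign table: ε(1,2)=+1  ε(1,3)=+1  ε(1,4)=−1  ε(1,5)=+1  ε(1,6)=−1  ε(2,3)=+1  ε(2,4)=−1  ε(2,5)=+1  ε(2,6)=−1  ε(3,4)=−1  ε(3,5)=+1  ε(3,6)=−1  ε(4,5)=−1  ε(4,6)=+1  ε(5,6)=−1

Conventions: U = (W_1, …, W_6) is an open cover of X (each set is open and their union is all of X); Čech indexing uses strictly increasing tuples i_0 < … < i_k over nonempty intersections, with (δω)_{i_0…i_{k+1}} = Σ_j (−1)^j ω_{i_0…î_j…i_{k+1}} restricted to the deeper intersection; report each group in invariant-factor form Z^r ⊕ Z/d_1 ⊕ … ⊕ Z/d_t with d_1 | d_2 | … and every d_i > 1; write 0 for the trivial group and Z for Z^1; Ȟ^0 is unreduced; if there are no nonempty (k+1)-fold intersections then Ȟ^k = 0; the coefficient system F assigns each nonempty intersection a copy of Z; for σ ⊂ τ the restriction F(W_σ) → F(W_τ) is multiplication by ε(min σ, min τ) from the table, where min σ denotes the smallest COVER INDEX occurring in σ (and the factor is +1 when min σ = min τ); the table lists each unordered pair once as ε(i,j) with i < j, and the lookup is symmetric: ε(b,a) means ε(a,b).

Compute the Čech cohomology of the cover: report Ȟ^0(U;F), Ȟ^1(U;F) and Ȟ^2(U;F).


intersection data:
  W12={t12,t16,t19} W13={t6,t12,t14} W14={t7,t14,t20} W15={t20,t24,t32} W16={t16,t28,t32} W23={t12,t25,t27} W24={t18,t26,t29} W25={t8,t25,t26} W26={t1,t16,t18} W34={t14,t21,t33} W35={t11,t22,t25} W36={t3,t11,t21} W45={t13,t20,t26} W46={t18,t21,t30} W56={t9,t11,t32}
  W123={t12} W126={t16} W134={t14} W145={t20} W156={t32} W235={t25} W245={t26} W246={t18} W346={t21} W356={t11}
C dims 6,15,10; δ0: rk 5, SNF 1^5; δ1: rk 10, SNF 1^9·2
Ȟ^0 = (6 − 5) − 0 = 1, so Ȟ^0 ≅ Z
Ȟ^1 = (15 − 10) − 5 = 0, so Ȟ^1 ≅ 0
Ȟ^2 = (10 − 0) − 10 = 0 plus torsion [2], so Ȟ^2 ≅ Z/2

Ȟ^0 = Z,  Ȟ^1 = 0,  Ȟ^2 = Z/2


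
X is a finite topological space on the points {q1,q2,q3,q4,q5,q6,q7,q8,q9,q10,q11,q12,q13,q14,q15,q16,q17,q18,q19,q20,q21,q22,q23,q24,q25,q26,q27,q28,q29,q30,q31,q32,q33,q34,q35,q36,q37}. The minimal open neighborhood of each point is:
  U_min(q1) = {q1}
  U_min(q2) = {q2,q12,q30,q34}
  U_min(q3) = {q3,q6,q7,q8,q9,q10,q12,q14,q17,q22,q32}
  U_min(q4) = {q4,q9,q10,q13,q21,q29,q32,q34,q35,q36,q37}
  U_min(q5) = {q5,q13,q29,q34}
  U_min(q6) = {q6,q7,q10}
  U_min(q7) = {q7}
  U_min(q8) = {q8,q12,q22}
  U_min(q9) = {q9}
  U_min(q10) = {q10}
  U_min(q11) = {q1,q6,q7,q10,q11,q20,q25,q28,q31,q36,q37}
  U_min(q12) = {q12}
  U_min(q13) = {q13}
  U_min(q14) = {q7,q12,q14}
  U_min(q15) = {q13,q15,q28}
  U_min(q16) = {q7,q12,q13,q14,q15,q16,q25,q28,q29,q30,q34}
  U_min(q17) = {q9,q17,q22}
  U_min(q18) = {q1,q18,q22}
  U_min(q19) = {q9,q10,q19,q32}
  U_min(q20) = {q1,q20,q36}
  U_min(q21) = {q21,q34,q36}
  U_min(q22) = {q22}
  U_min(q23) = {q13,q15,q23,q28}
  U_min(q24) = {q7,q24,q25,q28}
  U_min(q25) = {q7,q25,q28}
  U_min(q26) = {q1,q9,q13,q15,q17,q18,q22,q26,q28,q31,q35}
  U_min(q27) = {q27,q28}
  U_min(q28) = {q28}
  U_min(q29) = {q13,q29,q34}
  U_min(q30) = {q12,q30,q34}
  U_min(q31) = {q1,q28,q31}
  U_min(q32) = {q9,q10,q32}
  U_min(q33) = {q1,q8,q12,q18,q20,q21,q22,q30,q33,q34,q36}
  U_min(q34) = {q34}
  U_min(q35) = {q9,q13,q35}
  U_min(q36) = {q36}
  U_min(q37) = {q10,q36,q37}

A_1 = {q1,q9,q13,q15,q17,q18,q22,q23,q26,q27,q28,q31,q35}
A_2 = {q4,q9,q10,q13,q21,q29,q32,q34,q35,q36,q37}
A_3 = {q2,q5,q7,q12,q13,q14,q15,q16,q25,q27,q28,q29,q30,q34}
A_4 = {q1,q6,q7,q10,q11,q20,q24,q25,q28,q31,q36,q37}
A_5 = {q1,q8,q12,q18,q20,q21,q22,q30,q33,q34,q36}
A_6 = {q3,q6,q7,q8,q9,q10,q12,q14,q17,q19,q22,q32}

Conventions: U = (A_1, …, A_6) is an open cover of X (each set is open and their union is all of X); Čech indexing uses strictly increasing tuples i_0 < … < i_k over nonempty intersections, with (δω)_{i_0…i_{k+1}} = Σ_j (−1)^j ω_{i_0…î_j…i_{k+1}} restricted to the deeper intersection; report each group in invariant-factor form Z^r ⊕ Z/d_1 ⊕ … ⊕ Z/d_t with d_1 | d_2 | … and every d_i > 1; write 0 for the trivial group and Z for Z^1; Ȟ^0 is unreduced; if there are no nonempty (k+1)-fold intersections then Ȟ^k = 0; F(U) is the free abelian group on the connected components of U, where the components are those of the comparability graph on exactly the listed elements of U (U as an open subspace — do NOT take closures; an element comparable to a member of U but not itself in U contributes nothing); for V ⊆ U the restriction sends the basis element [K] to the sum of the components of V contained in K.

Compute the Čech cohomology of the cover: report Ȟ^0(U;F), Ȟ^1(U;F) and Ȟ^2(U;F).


cover nerve:
  A12={q9,q13,q35} A13={q13,q15,q27,q28} A14={q1,q28,q31} A15={q1,q18,q22} A16={q9,q17,q22} A23={q13,q29,q34} A24={q10,q36,q37} A25={q21,q34,q36} A26={q9,q10,q32} A34={q7,q25,q28} A35={q12,q30,q34} A36={q7,q12,q14} A45={q1,q20,q36} A46={q6,q7,q10} A56={q8,q12,q22}
  A123={q13} A126={q9} A134={q28} A145={q1} A156={q22} A235={q34} A245={q36} A246={q10} A346={q7} A356={q12}
components per intersection:
  A1: {q1,q9,q13,q15,q17,q18,q22,q23,q26,q27,q28,q31,q35}
  A2: {q4,q9,q10,q13,q21,q29,q32,q34,q35,q36,q37}
  A3: {q2,q5,q7,q12,q13,q14,q15,q16,q25,q27,q28,q29,q30,q34}
  A4: {q1,q6,q7,q10,q11,q20,q24,q25,q28,q31,q36,q37}
  A5: {q1,q8,q12,q18,q20,q21,q22,q30,q33,q34,q36}
  A6: {q3,q6,q7,q8,q9,q10,q12,q14,q17,q19,q22,q32}
  A12: {q9,q13,q35}
  A13: {q13,q15,q27,q28}
  A14: {q1,q28,q31}
  A15: {q1,q18,q22}
  A16: {q9,q17,q22}
  A23: {q13,q29,q34}
  A24: {q10,q36,q37}
  A25: {q21,q34,q36}
  A26: {q9,q10,q32}
  A34: {q7,q25,q28}
  A35: {q12,q30,q34}
  A36: {q7,q12,q14}
  A45: {q1,q20,q36}
  A46: {q6,q7,q10}
  A56: {q8,q12,q22}
  A123: {q13}
  A126: {q9}
  A134: {q28}
  A145: {q1}
  A156: {q22}
  A235: {q34}
  A245: {q36}
  A246: {q10}
  A346: {q7}
  A356: {q12}
C dims 6,15,10; δ0: rk 5, SNF 1^5; δ1: rk 10, SNF 1^9·2
Ȟ^0: (6−5)−0=1 ⇒ Z
Ȟ^1: (15−10)−5=0 ⇒ 0
Ȟ^2: (10−0)−10=0 plus torsion [2] ⇒ Z/2

Ȟ^0 ≅ Z; Ȟ^1 ≅ 0; Ȟ^2 ≅ Z/2


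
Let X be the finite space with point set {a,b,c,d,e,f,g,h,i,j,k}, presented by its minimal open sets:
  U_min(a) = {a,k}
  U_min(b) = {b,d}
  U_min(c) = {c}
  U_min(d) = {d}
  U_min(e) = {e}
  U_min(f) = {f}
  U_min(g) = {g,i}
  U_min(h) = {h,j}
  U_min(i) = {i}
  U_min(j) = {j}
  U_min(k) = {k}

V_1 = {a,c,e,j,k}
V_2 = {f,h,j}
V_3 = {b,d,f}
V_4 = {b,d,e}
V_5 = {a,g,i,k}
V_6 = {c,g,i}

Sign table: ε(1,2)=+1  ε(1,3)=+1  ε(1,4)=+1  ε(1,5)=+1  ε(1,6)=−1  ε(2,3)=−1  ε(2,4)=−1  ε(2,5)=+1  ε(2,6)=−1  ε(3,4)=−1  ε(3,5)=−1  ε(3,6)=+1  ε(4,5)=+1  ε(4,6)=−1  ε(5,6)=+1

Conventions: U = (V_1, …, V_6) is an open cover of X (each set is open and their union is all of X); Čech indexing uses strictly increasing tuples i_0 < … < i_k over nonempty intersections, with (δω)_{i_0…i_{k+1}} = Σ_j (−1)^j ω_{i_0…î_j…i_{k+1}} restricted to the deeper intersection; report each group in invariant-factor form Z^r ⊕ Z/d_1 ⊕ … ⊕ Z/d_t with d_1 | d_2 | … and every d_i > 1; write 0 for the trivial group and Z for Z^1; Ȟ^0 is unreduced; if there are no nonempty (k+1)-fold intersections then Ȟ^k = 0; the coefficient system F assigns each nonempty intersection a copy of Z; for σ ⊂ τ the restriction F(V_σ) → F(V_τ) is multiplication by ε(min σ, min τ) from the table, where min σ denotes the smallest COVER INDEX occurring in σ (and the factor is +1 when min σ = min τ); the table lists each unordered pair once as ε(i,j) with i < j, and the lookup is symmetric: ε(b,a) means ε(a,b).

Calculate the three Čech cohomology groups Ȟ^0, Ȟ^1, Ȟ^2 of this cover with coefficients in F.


Ȟ^0 ≅ 0, Ȟ^1 ≅ Z ⊕ Z/2 and Ȟ^2 ≅ 0

nonempty intersections:
  V12={j} V14={e} V15={a,k} V16={c} V23={f} V34={b,d} V56={g,i}
C dims 6,7; δ0: rk 6, SNF 1^5·2
Ȟ^0: (6−6)−0=0 ⇒ 0
Ȟ^1: (7−0)−6=1 plus torsion [2] ⇒ Z ⊕ Z/2
Ȟ^2: (0−0)−0=0 ⇒ 0


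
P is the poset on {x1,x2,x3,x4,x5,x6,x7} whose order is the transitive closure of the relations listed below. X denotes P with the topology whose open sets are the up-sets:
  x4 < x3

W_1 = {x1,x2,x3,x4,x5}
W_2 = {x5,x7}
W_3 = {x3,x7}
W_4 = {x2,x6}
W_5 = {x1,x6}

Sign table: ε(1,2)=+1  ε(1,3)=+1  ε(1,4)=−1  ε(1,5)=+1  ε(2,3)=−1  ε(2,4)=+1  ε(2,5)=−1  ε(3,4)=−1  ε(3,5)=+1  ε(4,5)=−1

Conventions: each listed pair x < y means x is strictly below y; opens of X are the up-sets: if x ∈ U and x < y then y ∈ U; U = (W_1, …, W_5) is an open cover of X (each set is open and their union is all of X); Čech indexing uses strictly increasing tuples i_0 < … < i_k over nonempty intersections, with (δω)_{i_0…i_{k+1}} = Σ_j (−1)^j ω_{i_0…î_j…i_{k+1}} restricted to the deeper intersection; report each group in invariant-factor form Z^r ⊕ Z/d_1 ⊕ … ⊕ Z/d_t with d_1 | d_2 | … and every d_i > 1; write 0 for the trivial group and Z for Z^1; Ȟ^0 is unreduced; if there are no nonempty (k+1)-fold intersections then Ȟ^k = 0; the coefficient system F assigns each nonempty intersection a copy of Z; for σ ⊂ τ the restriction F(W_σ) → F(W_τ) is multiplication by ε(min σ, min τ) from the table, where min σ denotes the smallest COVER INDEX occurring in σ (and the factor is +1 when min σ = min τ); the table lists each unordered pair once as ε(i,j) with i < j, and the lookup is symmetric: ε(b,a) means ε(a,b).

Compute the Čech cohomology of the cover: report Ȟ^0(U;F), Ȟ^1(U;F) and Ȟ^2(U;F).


nerve simplices:
  W12={x5} W13={x3} W14={x2} W15={x1} W23={x7} W45={x6}
C dims 5,6; δ0: rk 5, SNF 1^4·2
degree 0: 5−5−0 = 0 → Ȟ^0 ≅ 0
degree 1: 6−0−5 = 1 plus torsion [2] → Ȟ^1 ≅ Z ⊕ Z/2
degree 2: 0−0−0 = 0 → Ȟ^2 ≅ 0

Ȟ^0(U;F) ≅ 0,  Ȟ^1(U;F) ≅ Z ⊕ Z/2,  Ȟ^2(U;F) ≅ 0


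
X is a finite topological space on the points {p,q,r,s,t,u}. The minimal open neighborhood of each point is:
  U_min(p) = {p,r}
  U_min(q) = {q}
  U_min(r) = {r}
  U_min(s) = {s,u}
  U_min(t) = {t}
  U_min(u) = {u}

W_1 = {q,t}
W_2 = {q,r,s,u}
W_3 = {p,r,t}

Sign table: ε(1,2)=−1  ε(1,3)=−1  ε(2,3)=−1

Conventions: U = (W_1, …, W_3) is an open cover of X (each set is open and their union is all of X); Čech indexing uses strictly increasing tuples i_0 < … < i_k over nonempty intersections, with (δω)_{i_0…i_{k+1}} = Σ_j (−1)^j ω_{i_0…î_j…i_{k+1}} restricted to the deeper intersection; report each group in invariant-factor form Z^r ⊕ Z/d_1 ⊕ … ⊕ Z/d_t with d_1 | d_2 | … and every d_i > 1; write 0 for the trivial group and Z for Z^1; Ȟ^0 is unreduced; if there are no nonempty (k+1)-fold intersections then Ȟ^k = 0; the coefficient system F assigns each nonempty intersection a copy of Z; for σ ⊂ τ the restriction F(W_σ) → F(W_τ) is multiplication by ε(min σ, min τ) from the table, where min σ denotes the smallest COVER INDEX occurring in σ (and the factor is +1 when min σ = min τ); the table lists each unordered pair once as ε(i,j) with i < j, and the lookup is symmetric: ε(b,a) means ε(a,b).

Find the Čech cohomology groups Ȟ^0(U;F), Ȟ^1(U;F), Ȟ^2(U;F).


Ȟ^0 ≅ 0, Ȟ^1 ≅ Z/2 and Ȟ^2 ≅ 0

intersection data:
  W12={q} W13={t} W23={r}
C dims 3,3; δ0: rk 3, SNF 1^2·2
Ȟ^0 = (3 − 3) − 0 = 0, so Ȟ^0 ≅ 0
Ȟ^1 = (3 − 0) − 3 = 0 plus torsion [2], so Ȟ^1 ≅ Z/2
Ȟ^2 = (0 − 0) − 0 = 0, so Ȟ^2 ≅ 0


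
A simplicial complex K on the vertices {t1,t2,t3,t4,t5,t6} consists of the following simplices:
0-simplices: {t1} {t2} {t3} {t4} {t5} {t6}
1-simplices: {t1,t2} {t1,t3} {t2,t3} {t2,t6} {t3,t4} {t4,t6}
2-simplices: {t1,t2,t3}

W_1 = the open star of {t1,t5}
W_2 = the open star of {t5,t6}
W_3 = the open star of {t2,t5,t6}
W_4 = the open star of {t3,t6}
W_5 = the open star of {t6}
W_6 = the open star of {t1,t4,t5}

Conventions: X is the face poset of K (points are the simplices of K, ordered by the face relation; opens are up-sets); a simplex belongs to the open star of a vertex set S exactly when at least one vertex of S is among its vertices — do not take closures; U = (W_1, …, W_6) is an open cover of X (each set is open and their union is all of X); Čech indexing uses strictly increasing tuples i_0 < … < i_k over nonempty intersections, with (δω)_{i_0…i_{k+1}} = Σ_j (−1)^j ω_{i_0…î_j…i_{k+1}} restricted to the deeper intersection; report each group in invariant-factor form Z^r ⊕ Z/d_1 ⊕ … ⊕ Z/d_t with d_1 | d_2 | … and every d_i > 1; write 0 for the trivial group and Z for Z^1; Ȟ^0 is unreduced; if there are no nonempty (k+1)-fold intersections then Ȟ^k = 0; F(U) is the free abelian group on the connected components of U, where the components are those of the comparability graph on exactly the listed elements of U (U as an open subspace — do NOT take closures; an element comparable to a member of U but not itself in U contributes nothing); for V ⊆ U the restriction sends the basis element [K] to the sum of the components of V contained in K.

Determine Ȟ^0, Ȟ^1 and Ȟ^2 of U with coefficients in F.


Ȟ^0 = Z^2; Ȟ^1 = Z; Ȟ^2 = 0

nerve simplices:
  W1={{t1},{t5},{t1,t2},{t1,t3},{t1,t2,t3}} W2={{t5},{t6},{t2,t6},{t4,t6}} W3={{t2},{t5},{t6},{t1,t2},{t2,t3},{t2,t6},{t4,t6},{t1,t2,t3}} W4={{t3},{t6},{t1,t3},{t2,t3},{t2,t6},{t3,t4},{t4,t6},{t1,t2,t3}} W5={{t6},{t2,t6},{t4,t6}} W6={{t1},{t4},{t5},{t1,t2},{t1,t3},{t3,t4},{t4,t6},{t1,t2,t3}}
  W12={{t5}} W13={{t5},{t1,t2},{t1,t2,t3}} W14={{t1,t3},{t1,t2,t3}} W16={{t1},{t5},{t1,t2},{t1,t3},{t1,t2,t3}} W23={{t5},{t6},{t2,t6},{t4,t6}} W24={{t6},{t2,t6},{t4,t6}} W25={{t6},{t2,t6},{t4,t6}} W26={{t5},{t4,t6}} W34={{t6},{t2,t3},{t2,t6},{t4,t6},{t1,t2,t3}} W35={{t6},{t2,t6},{t4,t6}} W36={{t5},{t1,t2},{t4,t6},{t1,t2,t3}} W45={{t6},{t2,t6},{t4,t6}} W46={{t1,t3},{t3,t4},{t4,t6},{t1,t2,t3}} W56={{t4,t6}}
  W123={{t5}} W126={{t5}} W134={{t1,t2,t3}} W136={{t5},{t1,t2},{t1,t2,t3}} W146={{t1,t3},{t1,t2,t3}} W234={{t6},{t2,t6},{t4,t6}} W235={{t6},{t2,t6},{t4,t6}} W236={{t5},{t4,t6}} W245={{t6},{t2,t6},{t4,t6}} W246={{t4,t6}} W256={{t4,t6}} W345={{t6},{t2,t6},{t4,t6}} W346={{t4,t6},{t1,t2,t3}} W356={{t4,t6}} W456={{t4,t6}}
  W1236={{t5}} W1346={{t1,t2,t3}} W2345={{t6},{t2,t6},{t4,t6}} W2346={{t4,t6}} W2356={{t4,t6}} W2456={{t4,t6}} W3456={{t4,t6}}
  W23456={{t4,t6}}
components per intersection:
  W1: {{t1},{t1,t2},{t1,t3},{t1,t2,t3}} {{t5}}
  W2: {{t5}} {{t6},{t2,t6},{t4,t6}}
  W3: {{t2},{t6},{t1,t2},{t2,t3},{t2,t6},{t4,t6},{t1,t2,t3}} {{t5}}
  W4: {{t3},{t1,t3},{t2,t3},{t3,t4},{t1,t2,t3}} {{t6},{t2,t6},{t4,t6}}
  W5: {{t6},{t2,t6},{t4,t6}}
  W6: {{t1},{t1,t2},{t1,t3},{t1,t2,t3}} {{t4},{t3,t4},{t4,t6}} {{t5}}
  W12: {{t5}}
  W13: {{t5}} {{t1,t2},{t1,t2,t3}}
  W14: {{t1,t3},{t1,t2,t3}}
  W16: {{t1},{t1,t2},{t1,t3},{t1,t2,t3}} {{t5}}
  W23: {{t5}} {{t6},{t2,t6},{t4,t6}}
  W24: {{t6},{t2,t6},{t4,t6}}
  W25: {{t6},{t2,t6},{t4,t6}}
  W26: {{t5}} {{t4,t6}}
  W34: {{t6},{t2,t6},{t4,t6}} {{t2,t3},{t1,t2,t3}}
  W35: {{t6},{t2,t6},{t4,t6}}
  W36: {{t5}} {{t1,t2},{t1,t2,t3}} {{t4,t6}}
  W45: {{t6},{t2,t6},{t4,t6}}
  W46: {{t1,t3},{t1,t2,t3}} {{t3,t4}} {{t4,t6}}
  W56: {{t4,t6}}
  W123: {{t5}}
  W126: {{t5}}
  W134: {{t1,t2,t3}}
  W136: {{t5}} {{t1,t2},{t1,t2,t3}}
  W146: {{t1,t3},{t1,t2,t3}}
  W234: {{t6},{t2,t6},{t4,t6}}
  W235: {{t6},{t2,t6},{t4,t6}}
  W236: {{t5}} {{t4,t6}}
  W245: {{t6},{t2,t6},{t4,t6}}
  W246: {{t4,t6}}
  W256: {{t4,t6}}
  W345: {{t6},{t2,t6},{t4,t6}}
  W346: {{t4,t6}} {{t1,t2,t3}}
  W356: {{t4,t6}}
  W456: {{t4,t6}}
  W1236: {{t5}}
  W1346: {{t1,t2,t3}}
  W2345: {{t6},{t2,t6},{t4,t6}}
  W2346: {{t4,t6}}
  W2356: {{t4,t6}}
  W2456: {{t4,t6}}
  W3456: {{t4,t6}}
  W23456: {{t4,t6}}
C dims 12,23,18,7; δ0: rk 10, SNF 1^10; δ1: rk 12, SNF 1^12; δ2: rk 6, SNF 1^6
degree 0: 12−10−0 = 2 → Ȟ^0 ≅ Z^2
degree 1: 23−12−10 = 1 → Ȟ^1 ≅ Z
degree 2: 18−6−12 = 0 → Ȟ^2 ≅ 0


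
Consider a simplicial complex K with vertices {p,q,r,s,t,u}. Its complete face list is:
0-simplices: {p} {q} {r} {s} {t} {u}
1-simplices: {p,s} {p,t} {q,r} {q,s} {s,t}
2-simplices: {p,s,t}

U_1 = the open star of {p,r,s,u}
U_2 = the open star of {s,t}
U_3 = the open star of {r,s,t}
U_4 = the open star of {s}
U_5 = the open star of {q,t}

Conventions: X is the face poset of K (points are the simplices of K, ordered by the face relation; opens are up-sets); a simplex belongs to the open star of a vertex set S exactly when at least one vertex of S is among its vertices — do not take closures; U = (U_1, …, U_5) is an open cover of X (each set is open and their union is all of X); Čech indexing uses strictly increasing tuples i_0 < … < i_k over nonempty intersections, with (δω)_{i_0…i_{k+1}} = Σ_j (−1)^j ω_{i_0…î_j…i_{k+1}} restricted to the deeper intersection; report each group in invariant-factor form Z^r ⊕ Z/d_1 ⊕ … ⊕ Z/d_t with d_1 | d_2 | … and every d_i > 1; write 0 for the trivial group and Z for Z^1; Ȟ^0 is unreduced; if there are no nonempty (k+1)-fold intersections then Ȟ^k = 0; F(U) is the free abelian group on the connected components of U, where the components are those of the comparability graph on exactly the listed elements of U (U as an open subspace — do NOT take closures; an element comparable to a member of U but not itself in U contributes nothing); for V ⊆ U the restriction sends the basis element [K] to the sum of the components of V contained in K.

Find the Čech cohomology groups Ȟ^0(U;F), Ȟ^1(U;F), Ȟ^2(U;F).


Ȟ^0 = Z^2; Ȟ^1 = 0; Ȟ^2 = 0

nerve of the cover:
  U1={{p},{r},{s},{u},{p,s},{p,t},{q,r},{q,s},{s,t},{p,s,t}} U2={{s},{t},{p,s},{p,t},{q,s},{s,t},{p,s,t}} U3={{r},{s},{t},{p,s},{p,t},{q,r},{q,s},{s,t},{p,s,t}} U4={{s},{p,s},{q,s},{s,t},{p,s,t}} U5={{q},{t},{p,t},{q,r},{q,s},{s,t},{p,s,t}}
  U12={{s},{p,s},{p,t},{q,s},{s,t},{p,s,t}} U13={{r},{s},{p,s},{p,t},{q,r},{q,s},{s,t},{p,s,t}} U14={{s},{p,s},{q,s},{s,t},{p,s,t}} U15={{p,t},{q,r},{q,s},{s,t},{p,s,t}} U23={{s},{t},{p,s},{p,t},{q,s},{s,t},{p,s,t}} U24={{s},{p,s},{q,s},{s,t},{p,s,t}} U25={{t},{p,t},{q,s},{s,t},{p,s,t}} U34={{s},{p,s},{q,s},{s,t},{p,s,t}} U35={{t},{p,t},{q,r},{q,s},{s,t},{p,s,t}} U45={{q,s},{s,t},{p,s,t}}
  U123={{s},{p,s},{p,t},{q,s},{s,t},{p,s,t}} U124={{s},{p,s},{q,s},{s,t},{p,s,t}} U125={{p,t},{q,s},{s,t},{p,s,t}} U134={{s},{p,s},{q,s},{s,t},{p,s,t}} U135={{p,t},{q,r},{q,s},{s,t},{p,s,t}} U145={{q,s},{s,t},{p,s,t}} U234={{s},{p,s},{q,s},{s,t},{p,s,t}} U235={{t},{p,t},{q,s},{s,t},{p,s,t}} U245={{q,s},{s,t},{p,s,t}} U345={{q,s},{s,t},{p,s,t}}
  U1234={{s},{p,s},{q,s},{s,t},{p,s,t}} U1235={{p,t},{q,s},{s,t},{p,s,t}} U1245={{q,s},{s,t},{p,s,t}} U1345={{q,s},{s,t},{p,s,t}} U2345={{q,s},{s,t},{p,s,t}}
  U12345={{q,s},{s,t},{p,s,t}}
components per intersection:
  U1: {{p},{s},{p,s},{p,t},{q,s},{s,t},{p,s,t}} {{r},{q,r}} {{u}}
  U2: {{s},{t},{p,s},{p,t},{q,s},{s,t},{p,s,t}}
  U3: {{r},{q,r}} {{s},{t},{p,s},{p,t},{q,s},{s,t},{p,s,t}}
  U4: {{s},{p,s},{q,s},{s,t},{p,s,t}}
  U5: {{q},{q,r},{q,s}} {{t},{p,t},{s,t},{p,s,t}}
  U12: {{s},{p,s},{p,t},{q,s},{s,t},{p,s,t}}
  U13: {{r},{q,r}} {{s},{p,s},{p,t},{q,s},{s,t},{p,s,t}}
  U14: {{s},{p,s},{q,s},{s,t},{p,s,t}}
  U15: {{p,t},{s,t},{p,s,t}} {{q,r}} {{q,s}}
  U23: {{s},{t},{p,s},{p,t},{q,s},{s,t},{p,s,t}}
  U24: {{s},{p,s},{q,s},{s,t},{p,s,t}}
  U25: {{t},{p,t},{s,t},{p,s,t}} {{q,s}}
  U34: {{s},{p,s},{q,s},{s,t},{p,s,t}}
  U35: {{t},{p,t},{s,t},{p,s,t}} {{q,r}} {{q,s}}
  U45: {{q,s}} {{s,t},{p,s,t}}
  U123: {{s},{p,s},{p,t},{q,s},{s,t},{p,s,t}}
  U124: {{s},{p,s},{q,s},{s,t},{p,s,t}}
  U125: {{p,t},{s,t},{p,s,t}} {{q,s}}
  U134: {{s},{p,s},{q,s},{s,t},{p,s,t}}
  U135: {{p,t},{s,t},{p,s,t}} {{q,r}} {{q,s}}
  U145: {{q,s}} {{s,t},{p,s,t}}
  U234: {{s},{p,s},{q,s},{s,t},{p,s,t}}
  U235: {{t},{p,t},{s,t},{p,s,t}} {{q,s}}
  U245: {{q,s}} {{s,t},{p,s,t}}
  U345: {{q,s}} {{s,t},{p,s,t}}
  U1234: {{s},{p,s},{q,s},{s,t},{p,s,t}}
  U1235: {{p,t},{s,t},{p,s,t}} {{q,s}}
  U1245: {{q,s}} {{s,t},{p,s,t}}
  U1345: {{q,s}} {{s,t},{p,s,t}}
  U2345: {{q,s}} {{s,t},{p,s,t}}
  U12345: {{q,s}} {{s,t},{p,s,t}}
C dims 9,17,17,9; δ0: rk 7, SNF 1^7; δ1: rk 10, SNF 1^10; δ2: rk 7, SNF 1^7
Ȟ^0 = (9 − 7) − 0 = 2, so Ȟ^0 ≅ Z^2
Ȟ^1 = (17 − 10) − 7 = 0, so Ȟ^1 ≅ 0
Ȟ^2 = (17 − 7) − 10 = 0, so Ȟ^2 ≅ 0


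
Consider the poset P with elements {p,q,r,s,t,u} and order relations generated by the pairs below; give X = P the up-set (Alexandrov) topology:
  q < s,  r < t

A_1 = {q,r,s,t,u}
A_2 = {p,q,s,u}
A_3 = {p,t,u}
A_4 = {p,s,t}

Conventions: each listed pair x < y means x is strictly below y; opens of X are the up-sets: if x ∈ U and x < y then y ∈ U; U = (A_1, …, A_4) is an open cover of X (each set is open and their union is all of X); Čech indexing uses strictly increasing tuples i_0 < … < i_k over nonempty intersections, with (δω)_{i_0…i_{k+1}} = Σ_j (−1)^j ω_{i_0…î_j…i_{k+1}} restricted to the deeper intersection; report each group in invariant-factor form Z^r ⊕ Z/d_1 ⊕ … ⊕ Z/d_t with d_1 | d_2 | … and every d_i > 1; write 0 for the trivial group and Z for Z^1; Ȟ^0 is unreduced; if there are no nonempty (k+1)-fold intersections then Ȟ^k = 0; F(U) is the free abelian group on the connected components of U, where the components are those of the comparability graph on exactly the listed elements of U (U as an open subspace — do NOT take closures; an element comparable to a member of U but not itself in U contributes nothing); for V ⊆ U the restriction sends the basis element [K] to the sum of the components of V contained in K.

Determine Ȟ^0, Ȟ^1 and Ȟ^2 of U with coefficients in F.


intersection data:
  A12={q,s,u} A13={t,u} A14={s,t} A23={p,u} A24={p,s} A34={p,t}
  A123={u} A124={s} A134={t} A234={p}
components per intersection:
  A1: {q,s} {r,t} {u}
  A2: {p} {q,s} {u}
  A3: {p} {t} {u}
  A4: {p} {s} {t}
  A12: {q,s} {u}
  A13: {t} {u}
  A14: {s} {t}
  A23: {p} {u}
  A24: {p} {s}
  A34: {p} {t}
  A123: {u}
  A124: {s}
  A134: {t}
  A234: {p}
C dims 12,12,4; δ0: rk 8, SNF 1^8; δ1: rk 4, SNF 1^4
Ȟ^0 = (12 − 8) − 0 = 4, so Ȟ^0 ≅ Z^4
Ȟ^1 = (12 − 4) − 8 = 0, so Ȟ^1 ≅ 0
Ȟ^2 = (4 − 0) − 4 = 0, so Ȟ^2 ≅ 0

Ȟ^0(U;F) ≅ Z^4,  Ȟ^1(U;F) ≅ 0,  Ȟ^2(U;F) ≅ 0


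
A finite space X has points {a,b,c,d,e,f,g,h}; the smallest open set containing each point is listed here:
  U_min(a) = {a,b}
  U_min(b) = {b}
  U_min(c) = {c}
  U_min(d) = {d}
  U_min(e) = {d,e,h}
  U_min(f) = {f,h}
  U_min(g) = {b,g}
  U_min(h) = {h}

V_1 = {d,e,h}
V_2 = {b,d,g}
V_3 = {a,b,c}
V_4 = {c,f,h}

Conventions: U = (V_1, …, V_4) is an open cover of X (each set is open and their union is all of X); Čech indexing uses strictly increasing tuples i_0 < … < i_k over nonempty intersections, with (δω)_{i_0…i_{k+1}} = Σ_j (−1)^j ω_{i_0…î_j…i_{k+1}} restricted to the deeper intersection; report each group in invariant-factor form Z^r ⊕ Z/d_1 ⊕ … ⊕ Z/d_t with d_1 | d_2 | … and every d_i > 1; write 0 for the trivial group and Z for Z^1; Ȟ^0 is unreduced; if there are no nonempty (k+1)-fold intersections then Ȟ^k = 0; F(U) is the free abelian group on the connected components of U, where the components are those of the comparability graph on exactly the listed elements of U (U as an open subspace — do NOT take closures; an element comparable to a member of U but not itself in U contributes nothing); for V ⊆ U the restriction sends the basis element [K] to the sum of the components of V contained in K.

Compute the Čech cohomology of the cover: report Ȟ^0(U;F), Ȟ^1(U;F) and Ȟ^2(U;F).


Ȟ^0(U;F) ≅ Z^3, Ȟ^1(U;F) ≅ 0 and Ȟ^2(U;F) ≅ 0

cover nerve:
  V12={d} V14={h} V23={b} V34={c}
components per intersection:
  V1: {d,e,h}
  V2: {b,g} {d}
  V3: {a,b} {c}
  V4: {c} {f,h}
  V12: {d}
  V14: {h}
  V23: {b}
  V34: {c}
C dims 7,4; δ0: rk 4, SNF 1^4
Ȟ^0: (7−4)−0=3 ⇒ Z^3
Ȟ^1: (4−0)−4=0 ⇒ 0
Ȟ^2: (0−0)−0=0 ⇒ 0


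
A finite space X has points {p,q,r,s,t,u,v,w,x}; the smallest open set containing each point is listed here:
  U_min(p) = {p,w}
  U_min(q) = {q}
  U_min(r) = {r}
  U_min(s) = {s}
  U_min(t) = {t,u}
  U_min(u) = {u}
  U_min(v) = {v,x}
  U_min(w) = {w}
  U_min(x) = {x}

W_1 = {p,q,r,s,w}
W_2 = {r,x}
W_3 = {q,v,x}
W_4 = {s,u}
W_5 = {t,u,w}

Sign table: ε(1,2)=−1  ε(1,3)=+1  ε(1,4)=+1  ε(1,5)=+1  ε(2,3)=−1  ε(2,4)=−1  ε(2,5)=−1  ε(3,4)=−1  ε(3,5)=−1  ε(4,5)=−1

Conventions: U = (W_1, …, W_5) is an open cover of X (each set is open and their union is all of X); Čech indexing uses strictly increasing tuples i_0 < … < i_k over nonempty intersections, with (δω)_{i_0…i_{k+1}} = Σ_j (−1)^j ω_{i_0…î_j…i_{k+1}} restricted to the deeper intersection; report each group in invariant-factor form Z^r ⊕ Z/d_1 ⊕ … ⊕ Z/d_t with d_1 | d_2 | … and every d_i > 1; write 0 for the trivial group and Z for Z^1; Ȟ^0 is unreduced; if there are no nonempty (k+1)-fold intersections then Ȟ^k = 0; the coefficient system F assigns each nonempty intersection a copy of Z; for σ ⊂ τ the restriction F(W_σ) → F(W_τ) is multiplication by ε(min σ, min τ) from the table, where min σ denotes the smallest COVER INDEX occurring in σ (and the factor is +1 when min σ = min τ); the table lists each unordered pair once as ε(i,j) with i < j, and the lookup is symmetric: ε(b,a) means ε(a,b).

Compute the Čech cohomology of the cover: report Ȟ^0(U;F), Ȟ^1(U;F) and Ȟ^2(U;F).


intersection data:
  W12={r} W13={q} W14={s} W15={w} W23={x} W45={u}
C dims 5,6; δ0: rk 5, SNF 1^4·2
Ȟ^0 = (5 − 5) − 0 = 0, so Ȟ^0 ≅ 0
Ȟ^1 = (6 − 0) − 5 = 1 plus torsion [2], so Ȟ^1 ≅ Z ⊕ Z/2
Ȟ^2 = (0 − 0) − 0 = 0, so Ȟ^2 ≅ 0

Ȟ^0 = 0,  Ȟ^1 = Z ⊕ Z/2,  Ȟ^2 = 0


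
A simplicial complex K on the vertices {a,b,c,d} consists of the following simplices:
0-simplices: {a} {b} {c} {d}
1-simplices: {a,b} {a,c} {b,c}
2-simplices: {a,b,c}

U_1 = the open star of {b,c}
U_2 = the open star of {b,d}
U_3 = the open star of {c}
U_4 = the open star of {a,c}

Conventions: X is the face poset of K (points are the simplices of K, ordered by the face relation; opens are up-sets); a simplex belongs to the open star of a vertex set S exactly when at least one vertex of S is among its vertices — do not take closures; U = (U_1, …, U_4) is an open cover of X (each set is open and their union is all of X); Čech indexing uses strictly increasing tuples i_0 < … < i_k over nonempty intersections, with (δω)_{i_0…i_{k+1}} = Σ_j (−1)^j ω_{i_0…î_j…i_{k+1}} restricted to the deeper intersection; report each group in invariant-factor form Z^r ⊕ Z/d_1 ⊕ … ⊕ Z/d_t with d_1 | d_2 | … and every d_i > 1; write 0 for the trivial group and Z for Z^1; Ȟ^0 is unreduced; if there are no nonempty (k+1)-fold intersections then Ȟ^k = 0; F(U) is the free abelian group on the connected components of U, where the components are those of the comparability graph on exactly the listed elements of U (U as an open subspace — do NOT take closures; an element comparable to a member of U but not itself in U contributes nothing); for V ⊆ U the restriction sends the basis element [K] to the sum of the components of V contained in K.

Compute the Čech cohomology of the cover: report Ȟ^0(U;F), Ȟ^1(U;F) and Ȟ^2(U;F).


nerve of the cover:
  U1={{b},{c},{a,b},{a,c},{b,c},{a,b,c}} U2={{b},{d},{a,b},{b,c},{a,b,c}} U3={{c},{a,c},{b,c},{a,b,c}} U4={{a},{c},{a,b},{a,c},{b,c},{a,b,c}}
  U12={{b},{a,b},{b,c},{a,b,c}} U13={{c},{a,c},{b,c},{a,b,c}} U14={{c},{a,b},{a,c},{b,c},{a,b,c}} U23={{b,c},{a,b,c}} U24={{a,b},{b,c},{a,b,c}} U34={{c},{a,c},{b,c},{a,b,c}}
  U123={{b,c},{a,b,c}} U124={{a,b},{b,c},{a,b,c}} U134={{c},{a,c},{b,c},{a,b,c}} U234={{b,c},{a,b,c}}
  U1234={{b,c},{a,b,c}}
components per intersection:
  U1: {{b},{c},{a,b},{a,c},{b,c},{a,b,c}}
  U2: {{b},{a,b},{b,c},{a,b,c}} {{d}}
  U3: {{c},{a,c},{b,c},{a,b,c}}
  U4: {{a},{c},{a,b},{a,c},{b,c},{a,b,c}}
  U12: {{b},{a,b},{b,c},{a,b,c}}
  U13: {{c},{a,c},{b,c},{a,b,c}}
  U14: {{c},{a,b},{a,c},{b,c},{a,b,c}}
  U23: {{b,c},{a,b,c}}
  U24: {{a,b},{b,c},{a,b,c}}
  U34: {{c},{a,c},{b,c},{a,b,c}}
  U123: {{b,c},{a,b,c}}
  U124: {{a,b},{b,c},{a,b,c}}
  U134: {{c},{a,c},{b,c},{a,b,c}}
  U234: {{b,c},{a,b,c}}
  U1234: {{b,c},{a,b,c}}
C dims 5,6,4,1; δ0: rk 3, SNF 1^3; δ1: rk 3, SNF 1^3; δ2: rk 1, SNF 1^1
Ȟ^0 = (5 − 3) − 0 = 2, so Ȟ^0 ≅ Z^2
Ȟ^1 = (6 − 3) − 3 = 0, so Ȟ^1 ≅ 0
Ȟ^2 = (4 − 1) − 3 = 0, so Ȟ^2 ≅ 0

Ȟ^0 ≅ Z^2, Ȟ^1 ≅ 0, Ȟ^2 ≅ 0


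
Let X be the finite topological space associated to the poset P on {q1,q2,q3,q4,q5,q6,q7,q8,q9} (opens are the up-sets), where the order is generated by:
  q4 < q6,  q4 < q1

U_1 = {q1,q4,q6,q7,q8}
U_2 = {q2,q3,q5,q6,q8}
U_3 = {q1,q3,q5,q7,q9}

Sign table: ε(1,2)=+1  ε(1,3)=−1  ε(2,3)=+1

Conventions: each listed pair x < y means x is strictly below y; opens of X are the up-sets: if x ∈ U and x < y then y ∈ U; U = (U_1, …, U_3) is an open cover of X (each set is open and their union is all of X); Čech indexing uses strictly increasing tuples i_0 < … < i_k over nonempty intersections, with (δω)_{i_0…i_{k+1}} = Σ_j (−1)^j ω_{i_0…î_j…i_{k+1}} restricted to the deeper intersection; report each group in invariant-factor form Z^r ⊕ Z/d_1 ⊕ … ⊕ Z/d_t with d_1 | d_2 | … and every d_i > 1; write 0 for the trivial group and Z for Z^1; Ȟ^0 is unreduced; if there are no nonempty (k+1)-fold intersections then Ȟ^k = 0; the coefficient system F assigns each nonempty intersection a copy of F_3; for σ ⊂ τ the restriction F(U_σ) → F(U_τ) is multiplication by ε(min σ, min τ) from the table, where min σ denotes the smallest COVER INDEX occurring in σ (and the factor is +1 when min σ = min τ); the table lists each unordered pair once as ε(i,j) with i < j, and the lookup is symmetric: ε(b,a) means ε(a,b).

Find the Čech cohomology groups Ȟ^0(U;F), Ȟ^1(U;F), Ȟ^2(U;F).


Ȟ^0(U;F) ≅ 0; Ȟ^1(U;F) ≅ 0; Ȟ^2(U;F) ≅ 0

nonempty intersections:
  U12={q6,q8} U13={q1,q7} U23={q3,q5}
C dims 3,3; δ0: rk_F3 3
Ȟ^0: (3−3)−0=0 ⇒ 0
Ȟ^1: (3−0)−3=0 ⇒ 0
Ȟ^2: (0−0)−0=0 ⇒ 0


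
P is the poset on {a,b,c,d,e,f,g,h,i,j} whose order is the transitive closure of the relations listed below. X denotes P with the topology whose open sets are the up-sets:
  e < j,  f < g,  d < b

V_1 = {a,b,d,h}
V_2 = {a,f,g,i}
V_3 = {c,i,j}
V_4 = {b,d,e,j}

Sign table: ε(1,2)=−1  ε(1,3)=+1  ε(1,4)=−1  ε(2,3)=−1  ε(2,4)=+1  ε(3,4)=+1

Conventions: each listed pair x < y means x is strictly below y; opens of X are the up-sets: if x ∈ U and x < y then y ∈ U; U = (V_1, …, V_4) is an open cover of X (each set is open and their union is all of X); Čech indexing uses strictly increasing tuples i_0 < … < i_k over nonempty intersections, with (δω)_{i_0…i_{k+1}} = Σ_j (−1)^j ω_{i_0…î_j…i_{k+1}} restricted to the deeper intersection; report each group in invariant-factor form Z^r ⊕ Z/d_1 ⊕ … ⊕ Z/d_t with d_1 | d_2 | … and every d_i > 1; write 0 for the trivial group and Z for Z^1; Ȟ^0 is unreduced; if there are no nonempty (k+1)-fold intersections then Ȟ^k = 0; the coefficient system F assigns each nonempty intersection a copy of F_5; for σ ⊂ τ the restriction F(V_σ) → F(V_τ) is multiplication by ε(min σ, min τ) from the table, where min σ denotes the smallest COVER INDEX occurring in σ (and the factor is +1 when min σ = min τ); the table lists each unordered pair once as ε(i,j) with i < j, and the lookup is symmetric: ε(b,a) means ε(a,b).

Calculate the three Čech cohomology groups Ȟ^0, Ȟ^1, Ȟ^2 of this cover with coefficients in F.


Ȟ^0 = 0; Ȟ^1 = 0; Ȟ^2 = 0

nerve of the cover:
  V12={a} V14={b,d} V23={i} V34={j}
C dims 4,4; δ0: rk_F5 4
Ȟ^0 = (4 − 4) − 0 = 0, so Ȟ^0 ≅ 0
Ȟ^1 = (4 − 0) − 4 = 0, so Ȟ^1 ≅ 0
Ȟ^2 = (0 − 0) − 0 = 0, so Ȟ^2 ≅ 0


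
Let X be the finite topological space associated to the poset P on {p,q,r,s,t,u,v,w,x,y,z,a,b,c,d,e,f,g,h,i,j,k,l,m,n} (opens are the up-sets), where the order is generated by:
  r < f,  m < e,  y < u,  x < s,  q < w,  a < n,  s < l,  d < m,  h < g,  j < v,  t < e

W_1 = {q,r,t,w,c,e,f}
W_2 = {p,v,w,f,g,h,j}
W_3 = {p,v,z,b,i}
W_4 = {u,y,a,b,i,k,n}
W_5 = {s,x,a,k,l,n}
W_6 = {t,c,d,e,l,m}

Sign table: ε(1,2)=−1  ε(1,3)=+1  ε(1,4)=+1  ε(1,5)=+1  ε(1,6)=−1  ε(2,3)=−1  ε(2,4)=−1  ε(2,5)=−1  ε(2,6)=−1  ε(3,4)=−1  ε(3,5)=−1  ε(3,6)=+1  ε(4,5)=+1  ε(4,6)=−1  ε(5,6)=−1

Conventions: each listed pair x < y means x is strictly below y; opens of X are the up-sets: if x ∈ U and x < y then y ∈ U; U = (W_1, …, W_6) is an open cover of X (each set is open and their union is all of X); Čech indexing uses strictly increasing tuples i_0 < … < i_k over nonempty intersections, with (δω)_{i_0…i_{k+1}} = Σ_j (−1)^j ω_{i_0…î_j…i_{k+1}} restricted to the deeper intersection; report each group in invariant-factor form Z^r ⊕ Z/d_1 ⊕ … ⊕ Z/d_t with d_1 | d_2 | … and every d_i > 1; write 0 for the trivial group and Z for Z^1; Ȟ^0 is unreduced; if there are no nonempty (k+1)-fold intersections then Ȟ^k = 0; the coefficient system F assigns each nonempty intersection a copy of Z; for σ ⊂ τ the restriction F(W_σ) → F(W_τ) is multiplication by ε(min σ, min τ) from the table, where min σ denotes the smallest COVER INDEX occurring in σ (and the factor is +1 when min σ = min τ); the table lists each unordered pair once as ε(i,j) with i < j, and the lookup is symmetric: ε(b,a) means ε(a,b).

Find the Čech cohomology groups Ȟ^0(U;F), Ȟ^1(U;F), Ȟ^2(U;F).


nerve of the cover:
  W12={w,f} W16={t,c,e} W23={p,v} W34={b,i} W45={a,k,n} W56={l}
C dims 6,6; δ0: rk 6, SNF 1^5·2
Ȟ^0 = (6 − 6) − 0 = 0, so Ȟ^0 ≅ 0
Ȟ^1 = (6 − 0) − 6 = 0 plus torsion [2], so Ȟ^1 ≅ Z/2
Ȟ^2 = (0 − 0) − 0 = 0, so Ȟ^2 ≅ 0

Ȟ^0 ≅ 0, Ȟ^1 ≅ Z/2, Ȟ^2 ≅ 0
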